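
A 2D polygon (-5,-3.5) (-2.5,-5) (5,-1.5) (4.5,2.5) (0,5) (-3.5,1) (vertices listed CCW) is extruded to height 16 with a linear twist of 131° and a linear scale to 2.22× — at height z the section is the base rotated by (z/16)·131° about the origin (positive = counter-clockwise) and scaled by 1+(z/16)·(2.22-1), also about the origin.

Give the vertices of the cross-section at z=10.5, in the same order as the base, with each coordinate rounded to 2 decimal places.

Cross-section at z=10.5: (5.65,-9.42) (8.66,-5.12) (3.33,8.79) (-3.92,8.40) (-8.98,0.63) (-2.24,-6.16)

t = z/height = 10.5/16 = 0.65625
s = 1 + (scale-1)·z/height = 1 + (2.22-1)·10.5/16 = 1.800625
θ = twist·z/height = 131°·10.5/16 = 85.9688° = 1.500438 rad
cos θ = 0.070301, sin θ = 0.997526 (intermediates below are computed at full precision and shown rounded to 5 d.p.)
v1: (-5,-3.5) → rotate → (3.13984,-5.23368) → ×s → (5.65367,-9.42390) → (5.65,-9.42)
v2: (-2.5,-5) → rotate → (4.81188,-2.84532) → ×s → (8.66439,-5.12335) → (8.66,-5.12)
v3: (5,-1.5) → rotate → (1.84779,4.88218) → ×s → (3.32718,8.79097) → (3.33,8.79)
v4: (4.5,2.5) → rotate → (-2.17746,4.66462) → ×s → (-3.92079,8.39923) → (-3.92,8.40)
v5: (0,5) → rotate → (-4.98763,0.35150) → ×s → (-8.98085,0.63292) → (-8.98,0.63)
v6: (-3.5,1) → rotate → (-1.24358,-3.42104) → ×s → (-2.23922,-6.16001) → (-2.24,-6.16)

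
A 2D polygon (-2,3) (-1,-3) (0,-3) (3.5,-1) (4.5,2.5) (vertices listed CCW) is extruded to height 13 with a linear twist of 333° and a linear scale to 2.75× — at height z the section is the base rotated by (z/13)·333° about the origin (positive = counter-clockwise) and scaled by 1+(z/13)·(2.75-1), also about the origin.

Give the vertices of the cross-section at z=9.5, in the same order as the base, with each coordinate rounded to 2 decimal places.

t = z/height = 9.5/13 = 0.730769
s = 1 + (scale-1)·z/height = 1 + (2.75-1)·9.5/13 = 2.278846
θ = twist·z/height = 333°·9.5/13 = 243.3462° = 4.247192 rad
cos θ = -0.448599, sin θ = -0.893733 (intermediates below are computed at full precision and shown rounded to 5 d.p.)
v1: (-2,3) → rotate → (3.57840,0.44167) → ×s → (8.15462,1.00649) → (8.15,1.01)
v2: (-1,-3) → rotate → (-2.23260,2.23953) → ×s → (-5.08775,5.10355) → (-5.09,5.10)
v3: (0,-3) → rotate → (-2.68120,1.34580) → ×s → (-6.11004,3.06687) → (-6.11,3.07)
v4: (3.5,-1) → rotate → (-2.46383,-2.67947) → ×s → (-5.61469,-6.10609) → (-5.61,-6.11)
v5: (4.5,2.5) → rotate → (0.21564,-5.14330) → ×s → (0.49140,-11.72078) → (0.49,-11.72)

Cross-section at z=9.5: (8.15,1.01) (-5.09,5.10) (-6.11,3.07) (-5.61,-6.11) (0.49,-11.72)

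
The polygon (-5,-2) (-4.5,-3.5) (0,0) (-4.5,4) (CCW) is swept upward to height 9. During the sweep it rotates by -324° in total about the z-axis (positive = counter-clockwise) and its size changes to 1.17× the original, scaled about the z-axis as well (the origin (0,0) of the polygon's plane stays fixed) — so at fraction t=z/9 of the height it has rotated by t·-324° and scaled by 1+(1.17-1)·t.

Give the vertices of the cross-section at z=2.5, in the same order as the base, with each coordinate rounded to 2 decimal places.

Cross-section at z=2.5: (-2.09,5.24) (-3.67,4.71) (0.00,0.00) (4.19,4.71)

t = z/height = 2.5/9 = 0.277778
s = 1 + (scale-1)·z/height = 1 + (1.17-1)·2.5/9 = 1.047222
θ = twist·z/height = -324°·2.5/9 = -90.0000° = -1.570796 rad
cos θ = 0.000000, sin θ = -1.000000 (intermediates below are computed at full precision and shown rounded to 5 d.p.)
v1: (-5,-2) → rotate → (-2.00000,5.00000) → ×s → (-2.09444,5.23611) → (-2.09,5.24)
v2: (-4.5,-3.5) → rotate → (-3.50000,4.50000) → ×s → (-3.66528,4.71250) → (-3.67,4.71)
v3: (0,0) → rotate → (0.00000,0.00000) → ×s → (0.00000,0.00000) → (0.00,0.00)
v4: (-4.5,4) → rotate → (4.00000,4.50000) → ×s → (4.18889,4.71250) → (4.19,4.71)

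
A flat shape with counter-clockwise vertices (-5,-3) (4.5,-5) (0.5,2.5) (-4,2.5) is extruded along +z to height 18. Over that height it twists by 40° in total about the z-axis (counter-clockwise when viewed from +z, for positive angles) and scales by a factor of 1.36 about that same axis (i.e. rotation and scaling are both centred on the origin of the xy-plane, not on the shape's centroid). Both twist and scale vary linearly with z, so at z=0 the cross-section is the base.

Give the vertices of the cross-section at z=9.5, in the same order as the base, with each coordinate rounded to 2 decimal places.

t = z/height = 9.5/18 = 0.527778
s = 1 + (scale-1)·z/height = 1 + (1.36-1)·9.5/18 = 1.190000
θ = twist·z/height = 40°·9.5/18 = 21.1111° = 0.368458 rad
cos θ = 0.932884, sin θ = 0.360178 (intermediates below are computed at full precision and shown rounded to 5 d.p.)
v1: (-5,-3) → rotate → (-3.58389,-4.59954) → ×s → (-4.26482,-5.47345) → (-4.26,-5.47)
v2: (4.5,-5) → rotate → (5.99887,-3.04362) → ×s → (7.13865,-3.62191) → (7.14,-3.62)
v3: (0.5,2.5) → rotate → (-0.43400,2.51230) → ×s → (-0.51646,2.98963) → (-0.52,2.99)
v4: (-4,2.5) → rotate → (-4.63198,0.89150) → ×s → (-5.51206,1.06088) → (-5.51,1.06)

Cross-section at z=9.5: (-4.26,-5.47) (7.14,-3.62) (-0.52,2.99) (-5.51,1.06)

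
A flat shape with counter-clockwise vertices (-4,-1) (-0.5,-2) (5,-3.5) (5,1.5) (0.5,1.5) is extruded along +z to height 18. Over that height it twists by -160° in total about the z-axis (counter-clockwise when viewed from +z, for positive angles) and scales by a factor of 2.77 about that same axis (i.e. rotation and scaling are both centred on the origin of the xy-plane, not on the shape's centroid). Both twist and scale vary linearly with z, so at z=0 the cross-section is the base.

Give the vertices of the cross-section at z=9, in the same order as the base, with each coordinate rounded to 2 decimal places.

Cross-section at z=9: (-3.17,7.10) (-3.88,0.27) (-4.86,-10.43) (4.42,-8.79) (2.95,-0.44)

t = z/height = 9/18 = 0.5
s = 1 + (scale-1)·z/height = 1 + (2.77-1)·9/18 = 1.885000
θ = twist·z/height = -160°·9/18 = -80.0000° = -1.396263 rad
cos θ = 0.173648, sin θ = -0.984808 (intermediates below are computed at full precision and shown rounded to 5 d.p.)
v1: (-4,-1) → rotate → (-1.67940,3.76558) → ×s → (-3.16567,7.09812) → (-3.17,7.10)
v2: (-0.5,-2) → rotate → (-2.05644,0.14511) → ×s → (-3.87639,0.27353) → (-3.88,0.27)
v3: (5,-3.5) → rotate → (-2.57859,-5.53181) → ×s → (-4.86064,-10.42746) → (-4.86,-10.43)
v4: (5,1.5) → rotate → (2.34545,-4.66357) → ×s → (4.42118,-8.79082) → (4.42,-8.79)
v5: (0.5,1.5) → rotate → (1.56404,-0.23193) → ×s → (2.94821,-0.43719) → (2.95,-0.44)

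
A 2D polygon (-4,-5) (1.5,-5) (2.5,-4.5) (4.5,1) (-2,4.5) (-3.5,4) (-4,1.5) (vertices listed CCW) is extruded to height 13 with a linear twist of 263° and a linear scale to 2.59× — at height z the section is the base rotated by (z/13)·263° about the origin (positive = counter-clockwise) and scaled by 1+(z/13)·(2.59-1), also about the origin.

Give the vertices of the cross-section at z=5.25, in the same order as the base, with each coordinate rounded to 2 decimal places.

Cross-section at z=5.25: (9.72,-4.02) (7.20,4.66) (5.95,6.01) (-3.64,6.64) (-6.18,-5.22) (-4.70,-7.35) (-0.53,-6.99)

t = z/height = 5.25/13 = 0.403846
s = 1 + (scale-1)·z/height = 1 + (2.59-1)·5.25/13 = 1.642115
θ = twist·z/height = 263°·5.25/13 = 106.2115° = 1.853741 rad
cos θ = -0.279184, sin θ = 0.960237 (intermediates below are computed at full precision and shown rounded to 5 d.p.)
v1: (-4,-5) → rotate → (5.91793,-2.44503) → ×s → (9.71792,-4.01502) → (9.72,-4.02)
v2: (1.5,-5) → rotate → (4.38241,2.83628) → ×s → (7.19642,4.65750) → (7.20,4.66)
v3: (2.5,-4.5) → rotate → (3.62311,3.65692) → ×s → (5.94956,6.00509) → (5.95,6.01)
v4: (4.5,1) → rotate → (-2.21657,4.04188) → ×s → (-3.63986,6.63724) → (-3.64,6.64)
v5: (-2,4.5) → rotate → (-3.76270,-3.17681) → ×s → (-6.17879,-5.21668) → (-6.18,-5.22)
v6: (-3.5,4) → rotate → (-2.86380,-4.47757) → ×s → (-4.70270,-7.35269) → (-4.70,-7.35)
v7: (-4,1.5) → rotate → (-0.32362,-4.25973) → ×s → (-0.53142,-6.99496) → (-0.53,-6.99)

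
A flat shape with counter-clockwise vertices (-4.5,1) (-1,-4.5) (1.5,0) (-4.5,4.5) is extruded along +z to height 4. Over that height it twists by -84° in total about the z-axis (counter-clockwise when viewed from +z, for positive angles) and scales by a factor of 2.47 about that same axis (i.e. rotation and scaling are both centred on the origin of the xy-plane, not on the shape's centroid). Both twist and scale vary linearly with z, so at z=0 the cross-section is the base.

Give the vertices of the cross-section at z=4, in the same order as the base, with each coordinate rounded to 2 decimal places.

Cross-section at z=4: (1.29,11.31) (-11.31,1.29) (0.39,-3.68) (9.89,12.22)

t = z/height = 4/4 = 1
s = 1 + (scale-1)·z/height = 1 + (2.47-1)·4/4 = 2.470000
θ = twist·z/height = -84°·4/4 = -84.0000° = -1.466077 rad
cos θ = 0.104528, sin θ = -0.994522 (intermediates below are computed at full precision and shown rounded to 5 d.p.)
v1: (-4.5,1) → rotate → (0.52414,4.57988) → ×s → (1.29464,11.31230) → (1.29,11.31)
v2: (-1,-4.5) → rotate → (-4.57988,0.52414) → ×s → (-11.31230,1.29464) → (-11.31,1.29)
v3: (1.5,0) → rotate → (0.15679,-1.49178) → ×s → (0.38728,-3.68470) → (0.39,-3.68)
v4: (-4.5,4.5) → rotate → (4.00497,4.94573) → ×s → (9.89228,12.21594) → (9.89,12.22)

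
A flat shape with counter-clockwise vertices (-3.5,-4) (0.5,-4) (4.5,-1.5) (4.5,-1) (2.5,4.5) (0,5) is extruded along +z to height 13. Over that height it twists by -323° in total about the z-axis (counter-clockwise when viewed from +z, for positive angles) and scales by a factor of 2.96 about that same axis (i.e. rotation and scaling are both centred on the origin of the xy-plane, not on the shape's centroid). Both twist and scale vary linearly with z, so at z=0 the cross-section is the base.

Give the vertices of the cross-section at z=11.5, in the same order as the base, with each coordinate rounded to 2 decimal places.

t = z/height = 11.5/13 = 0.884615
s = 1 + (scale-1)·z/height = 1 + (2.96-1)·11.5/13 = 2.733846
θ = twist·z/height = -323°·11.5/13 = -285.7308° = -4.986943 rad
cos θ = 0.271117, sin θ = 0.962546 (intermediates below are computed at full precision and shown rounded to 5 d.p.)
v1: (-3.5,-4) → rotate → (2.90127,-4.45338) → ×s → (7.93164,-12.17486) → (7.93,-12.17)
v2: (0.5,-4) → rotate → (3.98574,-0.60320) → ×s → (10.89641,-1.64905) → (10.90,-1.65)
v3: (4.5,-1.5) → rotate → (2.66385,3.92478) → ×s → (7.28255,10.72975) → (7.28,10.73)
v4: (4.5,-1) → rotate → (2.18257,4.06034) → ×s → (5.96682,11.10035) → (5.97,11.10)
v5: (2.5,4.5) → rotate → (-3.65366,3.62639) → ×s → (-9.98856,9.91400) → (-9.99,9.91)
v6: (0,5) → rotate → (-4.81273,1.35559) → ×s → (-13.15727,3.70597) → (-13.16,3.71)

Cross-section at z=11.5: (7.93,-12.17) (10.90,-1.65) (7.28,10.73) (5.97,11.10) (-9.99,9.91) (-13.16,3.71)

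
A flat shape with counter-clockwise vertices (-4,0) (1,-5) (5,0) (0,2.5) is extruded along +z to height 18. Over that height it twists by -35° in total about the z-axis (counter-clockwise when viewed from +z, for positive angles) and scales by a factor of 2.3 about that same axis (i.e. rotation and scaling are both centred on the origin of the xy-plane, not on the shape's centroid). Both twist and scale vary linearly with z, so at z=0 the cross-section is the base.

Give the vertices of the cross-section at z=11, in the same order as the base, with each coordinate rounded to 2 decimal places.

Cross-section at z=11: (-6.68,2.62) (-1.60,-9.01) (8.35,-3.27) (1.64,4.18)

t = z/height = 11/18 = 0.611111
s = 1 + (scale-1)·z/height = 1 + (2.3-1)·11/18 = 1.794444
θ = twist·z/height = -35°·11/18 = -21.3889° = -0.373307 rad
cos θ = 0.931127, sin θ = -0.364696 (intermediates below are computed at full precision and shown rounded to 5 d.p.)
v1: (-4,0) → rotate → (-3.72451,1.45878) → ×s → (-6.68342,2.61771) → (-6.68,2.62)
v2: (1,-5) → rotate → (-0.89235,-5.02033) → ×s → (-1.60128,-9.00870) → (-1.60,-9.01)
v3: (5,0) → rotate → (4.65563,-1.82348) → ×s → (8.35427,-3.27214) → (8.35,-3.27)
v4: (0,2.5) → rotate → (0.91174,2.32782) → ×s → (1.63607,4.17714) → (1.64,4.18)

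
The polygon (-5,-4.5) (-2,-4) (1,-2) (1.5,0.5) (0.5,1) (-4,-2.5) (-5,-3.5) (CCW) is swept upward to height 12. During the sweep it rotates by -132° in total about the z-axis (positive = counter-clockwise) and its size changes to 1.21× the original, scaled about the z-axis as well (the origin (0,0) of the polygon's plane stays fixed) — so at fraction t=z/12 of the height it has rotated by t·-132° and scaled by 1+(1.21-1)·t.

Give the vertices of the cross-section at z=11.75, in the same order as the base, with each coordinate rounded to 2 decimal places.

t = z/height = 11.75/12 = 0.979167
s = 1 + (scale-1)·z/height = 1 + (1.21-1)·11.75/12 = 1.205625
θ = twist·z/height = -132°·11.75/12 = -129.2500° = -2.255838 rad
cos θ = -0.632705, sin θ = -0.774393 (intermediates below are computed at full precision and shown rounded to 5 d.p.)
v1: (-5,-4.5) → rotate → (-0.32124,6.71914) → ×s → (-0.38730,8.10076) → (-0.39,8.10)
v2: (-2,-4) → rotate → (-1.83216,4.07961) → ×s → (-2.20890,4.91848) → (-2.21,4.92)
v3: (1,-2) → rotate → (-2.18149,0.49102) → ×s → (-2.63006,0.59198) → (-2.63,0.59)
v4: (1.5,0.5) → rotate → (-0.56186,-1.47794) → ×s → (-0.67739,-1.78184) → (-0.68,-1.78)
v5: (0.5,1) → rotate → (0.45804,-1.01990) → ×s → (0.55222,-1.22962) → (0.55,-1.23)
v6: (-4,-2.5) → rotate → (0.59484,4.67933) → ×s → (0.71715,5.64152) → (0.72,5.64)
v7: (-5,-3.5) → rotate → (0.45315,6.08643) → ×s → (0.54633,7.33795) → (0.55,7.34)

Cross-section at z=11.75: (-0.39,8.10) (-2.21,4.92) (-2.63,0.59) (-0.68,-1.78) (0.55,-1.23) (0.72,5.64) (0.55,7.34)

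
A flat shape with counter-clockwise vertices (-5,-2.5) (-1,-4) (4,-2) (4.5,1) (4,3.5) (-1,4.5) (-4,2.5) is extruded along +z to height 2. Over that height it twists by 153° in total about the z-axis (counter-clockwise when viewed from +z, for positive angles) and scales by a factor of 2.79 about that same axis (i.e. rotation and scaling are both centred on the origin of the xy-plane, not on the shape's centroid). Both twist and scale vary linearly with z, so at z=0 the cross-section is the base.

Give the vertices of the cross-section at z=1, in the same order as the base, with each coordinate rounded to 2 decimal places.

Cross-section at z=1: (2.39,-10.32) (6.93,-3.61) (5.45,6.49) (0.15,8.73) (-4.68,8.92) (-8.73,0.15) (-6.38,-6.26)

t = z/height = 1/2 = 0.5
s = 1 + (scale-1)·z/height = 1 + (2.79-1)·1/2 = 1.895000
θ = twist·z/height = 153°·1/2 = 76.5000° = 1.335177 rad
cos θ = 0.233445, sin θ = 0.972370 (intermediates below are computed at full precision and shown rounded to 5 d.p.)
v1: (-5,-2.5) → rotate → (1.26370,-5.44546) → ×s → (2.39471,-10.31915) → (2.39,-10.32)
v2: (-1,-4) → rotate → (3.65603,-1.90615) → ×s → (6.92819,-3.61216) → (6.93,-3.61)
v3: (4,-2) → rotate → (2.87852,3.42259) → ×s → (5.45480,6.48581) → (5.45,6.49)
v4: (4.5,1) → rotate → (0.07813,4.60911) → ×s → (0.14806,8.73426) → (0.15,8.73)
v5: (4,3.5) → rotate → (-2.46951,4.70654) → ×s → (-4.67973,8.91889) → (-4.68,8.92)
v6: (-1,4.5) → rotate → (-4.60911,0.07813) → ×s → (-8.73426,0.14806) → (-8.73,0.15)
v7: (-4,2.5) → rotate → (-3.36471,-3.30587) → ×s → (-6.37612,-6.26462) → (-6.38,-6.26)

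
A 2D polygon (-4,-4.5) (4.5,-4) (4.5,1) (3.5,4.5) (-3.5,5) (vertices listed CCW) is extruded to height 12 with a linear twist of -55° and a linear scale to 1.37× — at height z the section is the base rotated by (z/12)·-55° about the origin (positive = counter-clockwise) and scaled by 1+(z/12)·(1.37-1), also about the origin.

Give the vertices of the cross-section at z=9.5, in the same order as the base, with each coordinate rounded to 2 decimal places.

Cross-section at z=9.5: (-7.76,-0.65) (0.65,-7.76) (5.11,-3.07) (7.29,1.10) (1.17,7.80)

t = z/height = 9.5/12 = 0.791667
s = 1 + (scale-1)·z/height = 1 + (1.37-1)·9.5/12 = 1.292917
θ = twist·z/height = -55°·9.5/12 = -43.5417° = -0.759945 rad
cos θ = 0.724874, sin θ = -0.688882 (intermediates below are computed at full precision and shown rounded to 5 d.p.)
v1: (-4,-4.5) → rotate → (-5.99946,-0.50640) → ×s → (-7.75681,-0.65474) → (-7.76,-0.65)
v2: (4.5,-4) → rotate → (0.50640,-5.99946) → ×s → (0.65474,-7.75681) → (0.65,-7.76)
v3: (4.5,1) → rotate → (3.95081,-2.37509) → ×s → (5.10807,-3.07080) → (5.11,-3.07)
v4: (3.5,4.5) → rotate → (5.63703,0.85084) → ×s → (7.28821,1.10007) → (7.29,1.10)
v5: (-3.5,5) → rotate → (0.90735,6.03545) → ×s → (1.17313,7.80334) → (1.17,7.80)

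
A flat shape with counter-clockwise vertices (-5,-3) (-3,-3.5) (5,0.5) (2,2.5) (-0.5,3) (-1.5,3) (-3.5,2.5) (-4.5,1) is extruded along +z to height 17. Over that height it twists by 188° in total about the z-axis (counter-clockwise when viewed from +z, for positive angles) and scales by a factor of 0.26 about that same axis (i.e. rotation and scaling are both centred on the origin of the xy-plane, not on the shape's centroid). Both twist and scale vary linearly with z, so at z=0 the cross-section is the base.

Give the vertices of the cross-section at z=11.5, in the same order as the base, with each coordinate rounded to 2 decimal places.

t = z/height = 11.5/17 = 0.676471
s = 1 + (scale-1)·z/height = 1 + (0.26-1)·11.5/17 = 0.499412
θ = twist·z/height = 188°·11.5/17 = 127.1765° = 2.219648 rad
cos θ = -0.604272, sin θ = 0.796778 (intermediates below are computed at full precision and shown rounded to 5 d.p.)
v1: (-5,-3) → rotate → (5.41169,-2.17107) → ×s → (2.70266,-1.08426) → (2.70,-1.08)
v2: (-3,-3.5) → rotate → (4.60154,-0.27538) → ×s → (2.29806,-0.13753) → (2.30,-0.14)
v3: (5,0.5) → rotate → (-3.41975,3.68175) → ×s → (-1.70786,1.83871) → (-1.71,1.84)
v4: (2,2.5) → rotate → (-3.20049,0.08288) → ×s → (-1.59836,0.04139) → (-1.60,0.04)
v5: (-0.5,3) → rotate → (-2.08820,-2.21120) → ×s → (-1.04287,-1.10430) → (-1.04,-1.10)
v6: (-1.5,3) → rotate → (-1.48393,-3.00798) → ×s → (-0.74109,-1.50222) → (-0.74,-1.50)
v7: (-3.5,2.5) → rotate → (0.12301,-4.29940) → ×s → (0.06143,-2.14717) → (0.06,-2.15)
v8: (-4.5,1) → rotate → (1.92245,-4.18977) → ×s → (0.96009,-2.09242) → (0.96,-2.09)

Cross-section at z=11.5: (2.70,-1.08) (2.30,-0.14) (-1.71,1.84) (-1.60,0.04) (-1.04,-1.10) (-0.74,-1.50) (0.06,-2.15) (0.96,-2.09)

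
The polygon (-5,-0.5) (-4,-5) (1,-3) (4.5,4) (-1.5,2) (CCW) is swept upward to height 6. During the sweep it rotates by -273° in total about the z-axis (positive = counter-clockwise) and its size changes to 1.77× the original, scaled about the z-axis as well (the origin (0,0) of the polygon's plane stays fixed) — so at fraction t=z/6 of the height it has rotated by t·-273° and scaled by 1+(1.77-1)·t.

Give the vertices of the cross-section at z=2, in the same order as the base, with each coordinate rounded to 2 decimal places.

Cross-section at z=2: (-0.52,6.29) (-6.19,5.14) (-3.79,-1.19) (4.93,-5.74) (2.55,1.84)

t = z/height = 2/6 = 0.333333
s = 1 + (scale-1)·z/height = 1 + (1.77-1)·2/6 = 1.256667
θ = twist·z/height = -273°·2/6 = -91.0000° = -1.588250 rad
cos θ = -0.017452, sin θ = -0.999848 (intermediates below are computed at full precision and shown rounded to 5 d.p.)
v1: (-5,-0.5) → rotate → (-0.41266,5.00796) → ×s → (-0.51858,6.29334) → (-0.52,6.29)
v2: (-4,-5) → rotate → (-4.92943,4.08665) → ×s → (-6.19465,5.13556) → (-6.19,5.14)
v3: (1,-3) → rotate → (-3.01700,-0.94749) → ×s → (-3.79136,-1.19068) → (-3.79,-1.19)
v4: (4.5,4) → rotate → (3.92085,-4.56912) → ×s → (4.92721,-5.74187) → (4.93,-5.74)
v5: (-1.5,2) → rotate → (2.02587,1.46487) → ×s → (2.54585,1.84085) → (2.55,1.84)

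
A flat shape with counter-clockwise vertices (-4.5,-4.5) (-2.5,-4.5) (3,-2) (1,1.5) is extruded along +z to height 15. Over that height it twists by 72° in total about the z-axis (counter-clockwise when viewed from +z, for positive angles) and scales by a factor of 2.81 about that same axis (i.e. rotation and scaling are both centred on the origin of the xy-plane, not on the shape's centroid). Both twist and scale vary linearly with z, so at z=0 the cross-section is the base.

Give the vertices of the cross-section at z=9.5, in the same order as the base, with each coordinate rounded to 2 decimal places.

t = z/height = 9.5/15 = 0.633333
s = 1 + (scale-1)·z/height = 1 + (2.81-1)·9.5/15 = 2.146333
θ = twist·z/height = 72°·9.5/15 = 45.6000° = 0.795870 rad
cos θ = 0.699663, sin θ = 0.714473 (intermediates below are computed at full precision and shown rounded to 5 d.p.)
v1: (-4.5,-4.5) → rotate → (0.06664,-6.36361) → ×s → (0.14304,-13.65843) → (0.14,-13.66)
v2: (-2.5,-4.5) → rotate → (1.46597,-4.93467) → ×s → (3.14646,-10.59144) → (3.15,-10.59)
v3: (3,-2) → rotate → (3.52794,0.74409) → ×s → (7.57213,1.59707) → (7.57,1.60)
v4: (1,1.5) → rotate → (-0.37205,1.76397) → ×s → (-0.79853,3.78606) → (-0.80,3.79)

Cross-section at z=9.5: (0.14,-13.66) (3.15,-10.59) (7.57,1.60) (-0.80,3.79)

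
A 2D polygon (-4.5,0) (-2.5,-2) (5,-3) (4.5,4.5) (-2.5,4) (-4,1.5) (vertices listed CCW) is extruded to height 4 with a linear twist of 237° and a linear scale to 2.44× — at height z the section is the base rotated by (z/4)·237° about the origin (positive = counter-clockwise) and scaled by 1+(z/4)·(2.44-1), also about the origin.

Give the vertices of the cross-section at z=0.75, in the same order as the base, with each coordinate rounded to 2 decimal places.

Cross-section at z=0.75: (-4.08,-4.00) (-0.49,-4.04) (7.20,1.73) (0.08,8.08) (-5.82,1.40) (-4.96,-2.20)

t = z/height = 0.75/4 = 0.1875
s = 1 + (scale-1)·z/height = 1 + (2.44-1)·0.75/4 = 1.270000
θ = twist·z/height = 237°·0.75/4 = 44.4375° = 0.775581 rad
cos θ = 0.714015, sin θ = 0.700131 (intermediates below are computed at full precision and shown rounded to 5 d.p.)
v1: (-4.5,0) → rotate → (-3.21307,-3.15059) → ×s → (-4.08059,-4.00125) → (-4.08,-4.00)
v2: (-2.5,-2) → rotate → (-0.38477,-3.17836) → ×s → (-0.48866,-4.03651) → (-0.49,-4.04)
v3: (5,-3) → rotate → (5.67047,1.35861) → ×s → (7.20149,1.72544) → (7.20,1.73)
v4: (4.5,4.5) → rotate → (0.06248,6.36365) → ×s → (0.07935,8.08184) → (0.08,8.08)
v5: (-2.5,4) → rotate → (-4.58556,1.10573) → ×s → (-5.82366,1.40428) → (-5.82,1.40)
v6: (-4,1.5) → rotate → (-3.90625,-1.72950) → ×s → (-4.96094,-2.19647) → (-4.96,-2.20)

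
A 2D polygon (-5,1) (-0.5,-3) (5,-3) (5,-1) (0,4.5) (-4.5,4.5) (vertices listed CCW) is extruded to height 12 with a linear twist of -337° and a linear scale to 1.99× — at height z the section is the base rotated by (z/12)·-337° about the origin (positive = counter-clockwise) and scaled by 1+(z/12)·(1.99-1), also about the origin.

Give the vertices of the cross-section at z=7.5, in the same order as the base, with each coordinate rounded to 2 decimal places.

Cross-section at z=7.5: (6.14,-5.52) (3.17,3.77) (-4.49,8.30) (-6.14,5.52) (-3.71,-6.27) (2.56,-9.98)

t = z/height = 7.5/12 = 0.625
s = 1 + (scale-1)·z/height = 1 + (1.99-1)·7.5/12 = 1.618750
θ = twist·z/height = -337°·7.5/12 = -210.6250° = -3.676100 rad
cos θ = -0.860520, sin θ = 0.509417 (intermediates below are computed at full precision and shown rounded to 5 d.p.)
v1: (-5,1) → rotate → (3.79318,-3.40760) → ×s → (6.14021,-5.51606) → (6.14,-5.52)
v2: (-0.5,-3) → rotate → (1.95851,2.32685) → ×s → (3.17034,3.76659) → (3.17,3.77)
v3: (5,-3) → rotate → (-2.77435,5.12864) → ×s → (-4.49098,8.30199) → (-4.49,8.30)
v4: (5,-1) → rotate → (-3.79318,3.40760) → ×s → (-6.14021,5.51606) → (-6.14,5.52)
v5: (0,4.5) → rotate → (-2.29238,-3.87234) → ×s → (-3.71078,-6.26835) → (-3.71,-6.27)
v6: (-4.5,4.5) → rotate → (1.57996,-6.16472) → ×s → (2.55757,-9.97913) → (2.56,-9.98)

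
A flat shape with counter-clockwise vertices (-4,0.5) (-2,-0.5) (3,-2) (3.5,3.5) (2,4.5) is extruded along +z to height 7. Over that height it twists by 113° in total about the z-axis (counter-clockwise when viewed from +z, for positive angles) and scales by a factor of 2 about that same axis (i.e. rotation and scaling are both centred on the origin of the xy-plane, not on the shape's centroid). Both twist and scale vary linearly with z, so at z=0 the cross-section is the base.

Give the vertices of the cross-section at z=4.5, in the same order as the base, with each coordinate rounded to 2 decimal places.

t = z/height = 4.5/7 = 0.642857
s = 1 + (scale-1)·z/height = 1 + (2-1)·4.5/7 = 1.642857
θ = twist·z/height = 113°·4.5/7 = 72.6429° = 1.267857 rad
cos θ = 0.298327, sin θ = 0.954464 (intermediates below are computed at full precision and shown rounded to 5 d.p.)
v1: (-4,0.5) → rotate → (-1.67054,-3.66869) → ×s → (-2.74446,-6.02714) → (-2.74,-6.03)
v2: (-2,-0.5) → rotate → (-0.11942,-2.05809) → ×s → (-0.19619,-3.38115) → (-0.20,-3.38)
v3: (3,-2) → rotate → (2.80391,2.26674) → ×s → (4.60642,3.72393) → (4.61,3.72)
v4: (3.5,3.5) → rotate → (-2.29648,4.38477) → ×s → (-3.77279,7.20355) → (-3.77,7.20)
v5: (2,4.5) → rotate → (-3.69843,3.25140) → ×s → (-6.07600,5.34158) → (-6.08,5.34)

Cross-section at z=4.5: (-2.74,-6.03) (-0.20,-3.38) (4.61,3.72) (-3.77,7.20) (-6.08,5.34)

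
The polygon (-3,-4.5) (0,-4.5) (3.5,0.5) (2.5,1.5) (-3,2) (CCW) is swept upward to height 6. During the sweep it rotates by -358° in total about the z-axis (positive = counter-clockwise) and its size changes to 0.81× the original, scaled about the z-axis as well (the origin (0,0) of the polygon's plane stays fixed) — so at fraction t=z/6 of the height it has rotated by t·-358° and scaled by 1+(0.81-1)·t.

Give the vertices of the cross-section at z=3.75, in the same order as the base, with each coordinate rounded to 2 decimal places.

Cross-section at z=3.75: (4.65,1.04) (2.74,2.86) (-2.53,1.81) (-2.51,0.57) (0.69,-3.10)

t = z/height = 3.75/6 = 0.625
s = 1 + (scale-1)·z/height = 1 + (0.81-1)·3.75/6 = 0.881250
θ = twist·z/height = -358°·3.75/6 = -223.7500° = -3.905174 rad
cos θ = -0.722364, sin θ = 0.691513 (intermediates below are computed at full precision and shown rounded to 5 d.p.)
v1: (-3,-4.5) → rotate → (5.27890,1.17610) → ×s → (4.65203,1.03644) → (4.65,1.04)
v2: (0,-4.5) → rotate → (3.11181,3.25064) → ×s → (2.74228,2.86462) → (2.74,2.86)
v3: (3.5,0.5) → rotate → (-2.87403,2.05911) → ×s → (-2.53274,1.81459) → (-2.53,1.81)
v4: (2.5,1.5) → rotate → (-2.84318,0.64524) → ×s → (-2.50555,0.56861) → (-2.51,0.57)
v5: (-3,2) → rotate → (0.78407,-3.51927) → ×s → (0.69096,-3.10135) → (0.69,-3.10)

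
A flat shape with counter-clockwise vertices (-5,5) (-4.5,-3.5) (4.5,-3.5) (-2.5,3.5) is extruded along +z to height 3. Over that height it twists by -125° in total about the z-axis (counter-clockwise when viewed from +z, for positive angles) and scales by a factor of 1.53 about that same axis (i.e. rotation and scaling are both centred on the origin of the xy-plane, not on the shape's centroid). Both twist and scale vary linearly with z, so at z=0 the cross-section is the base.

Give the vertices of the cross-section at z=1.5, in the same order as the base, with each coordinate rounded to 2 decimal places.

Cross-section at z=1.5: (2.69,8.53) (-6.56,3.00) (-1.30,-7.09) (2.47,4.85)

t = z/height = 1.5/3 = 0.5
s = 1 + (scale-1)·z/height = 1 + (1.53-1)·1.5/3 = 1.265000
θ = twist·z/height = -125°·1.5/3 = -62.5000° = -1.090831 rad
cos θ = 0.461749, sin θ = -0.887011 (intermediates below are computed at full precision and shown rounded to 5 d.p.)
v1: (-5,5) → rotate → (2.12631,6.74380) → ×s → (2.68978,8.53090) → (2.69,8.53)
v2: (-4.5,-3.5) → rotate → (-5.18241,2.37543) → ×s → (-6.55574,3.00492) → (-6.56,3.00)
v3: (4.5,-3.5) → rotate → (-1.02667,-5.60767) → ×s → (-1.29874,-7.09370) → (-1.30,-7.09)
v4: (-2.5,3.5) → rotate → (1.95017,3.83365) → ×s → (2.46696,4.84956) → (2.47,4.85)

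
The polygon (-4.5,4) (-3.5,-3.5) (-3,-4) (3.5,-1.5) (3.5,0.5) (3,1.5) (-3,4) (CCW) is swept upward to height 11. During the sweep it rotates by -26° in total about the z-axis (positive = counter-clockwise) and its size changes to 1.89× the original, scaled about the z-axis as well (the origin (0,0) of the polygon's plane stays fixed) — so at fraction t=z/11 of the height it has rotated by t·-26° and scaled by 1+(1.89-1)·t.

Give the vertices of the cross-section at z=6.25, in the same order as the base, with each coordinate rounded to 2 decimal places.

t = z/height = 6.25/11 = 0.568182
s = 1 + (scale-1)·z/height = 1 + (1.89-1)·6.25/11 = 1.505682
θ = twist·z/height = -26°·6.25/11 = -14.7727° = -0.257833 rad
cos θ = 0.966945, sin θ = -0.254986 (intermediates below are computed at full precision and shown rounded to 5 d.p.)
v1: (-4.5,4) → rotate → (-3.33131,5.01521) → ×s → (-5.01589,7.55132) → (-5.02,7.55)
v2: (-3.5,-3.5) → rotate → (-4.27676,-2.49186) → ×s → (-6.43943,-3.75194) → (-6.44,-3.75)
v3: (-3,-4) → rotate → (-3.92078,-3.10282) → ×s → (-5.90344,-4.67186) → (-5.90,-4.67)
v4: (3.5,-1.5) → rotate → (3.00183,-2.34287) → ×s → (4.51980,-3.52761) → (4.52,-3.53)
v5: (3.5,0.5) → rotate → (3.51180,-0.40898) → ×s → (5.28765,-0.61579) → (5.29,-0.62)
v6: (3,1.5) → rotate → (3.28331,0.68546) → ×s → (4.94362,1.03209) → (4.94,1.03)
v7: (-3,4) → rotate → (-1.88089,4.63274) → ×s → (-2.83203,6.97543) → (-2.83,6.98)

Cross-section at z=6.25: (-5.02,7.55) (-6.44,-3.75) (-5.90,-4.67) (4.52,-3.53) (5.29,-0.62) (4.94,1.03) (-2.83,6.98)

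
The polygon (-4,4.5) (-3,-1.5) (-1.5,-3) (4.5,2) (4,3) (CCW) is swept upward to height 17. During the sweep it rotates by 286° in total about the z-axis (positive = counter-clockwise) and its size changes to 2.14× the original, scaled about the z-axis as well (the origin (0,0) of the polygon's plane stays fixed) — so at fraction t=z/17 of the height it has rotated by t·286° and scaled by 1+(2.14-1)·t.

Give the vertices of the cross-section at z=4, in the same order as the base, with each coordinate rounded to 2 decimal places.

Cross-section at z=4: (-7.22,-2.48) (0.29,-4.24) (2.78,-3.22) (-0.14,6.24) (-1.55,6.15)

t = z/height = 4/17 = 0.235294
s = 1 + (scale-1)·z/height = 1 + (2.14-1)·4/17 = 1.268235
θ = twist·z/height = 286°·4/17 = 67.2941° = 1.174504 rad
cos θ = 0.386001, sin θ = 0.922498 (intermediates below are computed at full precision and shown rounded to 5 d.p.)
v1: (-4,4.5) → rotate → (-5.69525,-1.95299) → ×s → (-7.22291,-2.47685) → (-7.22,-2.48)
v2: (-3,-1.5) → rotate → (0.22575,-3.34650) → ×s → (0.28630,-4.24415) → (0.29,-4.24)
v3: (-1.5,-3) → rotate → (2.18849,-2.54175) → ×s → (2.77553,-3.22354) → (2.78,-3.22)
v4: (4.5,2) → rotate → (-0.10799,4.92324) → ×s → (-0.13696,6.24383) → (-0.14,6.24)
v5: (4,3) → rotate → (-1.22349,4.84800) → ×s → (-1.55168,6.14840) → (-1.55,6.15)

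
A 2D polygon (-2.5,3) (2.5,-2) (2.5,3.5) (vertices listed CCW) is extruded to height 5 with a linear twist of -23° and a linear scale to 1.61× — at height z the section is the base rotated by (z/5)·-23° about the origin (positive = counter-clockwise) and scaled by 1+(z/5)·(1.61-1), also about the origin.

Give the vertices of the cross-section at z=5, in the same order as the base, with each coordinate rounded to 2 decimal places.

t = z/height = 5/5 = 1
s = 1 + (scale-1)·z/height = 1 + (1.61-1)·5/5 = 1.610000
θ = twist·z/height = -23°·5/5 = -23.0000° = -0.401426 rad
cos θ = 0.920505, sin θ = -0.390731 (intermediates below are computed at full precision and shown rounded to 5 d.p.)
v1: (-2.5,3) → rotate → (-1.12907,3.73834) → ×s → (-1.81780,6.01873) → (-1.82,6.02)
v2: (2.5,-2) → rotate → (1.51980,-2.81784) → ×s → (2.44688,-4.53672) → (2.45,-4.54)
v3: (2.5,3.5) → rotate → (3.66882,2.24494) → ×s → (5.90680,3.61435) → (5.91,3.61)

Cross-section at z=5: (-1.82,6.02) (2.45,-4.54) (5.91,3.61)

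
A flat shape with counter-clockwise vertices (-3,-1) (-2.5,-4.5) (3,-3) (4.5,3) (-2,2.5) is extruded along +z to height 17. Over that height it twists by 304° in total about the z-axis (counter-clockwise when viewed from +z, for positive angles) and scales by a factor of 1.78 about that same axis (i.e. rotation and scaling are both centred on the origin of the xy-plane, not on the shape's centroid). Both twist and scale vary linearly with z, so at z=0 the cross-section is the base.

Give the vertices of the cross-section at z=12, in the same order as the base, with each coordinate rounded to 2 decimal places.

Cross-section at z=12: (2.95,3.92) (-0.77,7.94) (-6.47,1.19) (-3.10,-7.79) (4.75,-1.43)

t = z/height = 12/17 = 0.705882
s = 1 + (scale-1)·z/height = 1 + (1.78-1)·12/17 = 1.550588
θ = twist·z/height = 304°·12/17 = 214.5882° = 3.745271 rad
cos θ = -0.823253, sin θ = -0.567675 (intermediates below are computed at full precision and shown rounded to 5 d.p.)
v1: (-3,-1) → rotate → (1.90208,2.52628) → ×s → (2.94935,3.91722) → (2.95,3.92)
v2: (-2.5,-4.5) → rotate → (-0.49640,5.12383) → ×s → (-0.76972,7.94494) → (-0.77,7.94)
v3: (3,-3) → rotate → (-4.17278,0.76673) → ×s → (-6.47027,1.18889) → (-6.47,1.19)
v4: (4.5,3) → rotate → (-2.00161,-5.02430) → ×s → (-3.10368,-7.79061) → (-3.10,-7.79)
v5: (-2,2.5) → rotate → (3.06569,-0.92278) → ×s → (4.75363,-1.43086) → (4.75,-1.43)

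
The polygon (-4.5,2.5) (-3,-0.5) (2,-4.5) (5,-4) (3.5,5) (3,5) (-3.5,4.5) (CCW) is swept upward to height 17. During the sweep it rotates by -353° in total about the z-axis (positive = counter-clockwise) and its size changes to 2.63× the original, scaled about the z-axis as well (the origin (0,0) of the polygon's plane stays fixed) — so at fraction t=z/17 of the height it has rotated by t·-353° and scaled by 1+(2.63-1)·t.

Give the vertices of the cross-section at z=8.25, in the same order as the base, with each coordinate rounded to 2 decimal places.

Cross-section at z=8.25: (8.64,-3.21) (5.18,1.70) (-4.76,7.43) (-9.93,5.73) (-4.84,-9.80) (-3.96,-9.66) (7.41,-7.02)

t = z/height = 8.25/17 = 0.485294
s = 1 + (scale-1)·z/height = 1 + (2.63-1)·8.25/17 = 1.791029
θ = twist·z/height = -353°·8.25/17 = -171.3088° = -2.989903 rad
cos θ = -0.988517, sin θ = -0.151109 (intermediates below are computed at full precision and shown rounded to 5 d.p.)
v1: (-4.5,2.5) → rotate → (4.82610,-1.79130) → ×s → (8.64368,-3.20828) → (8.64,-3.21)
v2: (-3,-0.5) → rotate → (2.89000,0.94758) → ×s → (5.17607,1.69715) → (5.18,1.70)
v3: (2,-4.5) → rotate → (-2.65702,4.14611) → ×s → (-4.75881,7.42581) → (-4.76,7.43)
v4: (5,-4) → rotate → (-5.54702,3.19853) → ×s → (-9.93488,5.72865) → (-9.93,5.73)
v5: (3.5,5) → rotate → (-2.70427,-5.47147) → ×s → (-4.84342,-9.79956) → (-4.84,-9.80)
v6: (3,5) → rotate → (-2.21001,-5.39591) → ×s → (-3.95819,-9.66424) → (-3.96,-9.66)
v7: (-3.5,4.5) → rotate → (4.13980,-3.91945) → ×s → (7.41450,-7.01985) → (7.41,-7.02)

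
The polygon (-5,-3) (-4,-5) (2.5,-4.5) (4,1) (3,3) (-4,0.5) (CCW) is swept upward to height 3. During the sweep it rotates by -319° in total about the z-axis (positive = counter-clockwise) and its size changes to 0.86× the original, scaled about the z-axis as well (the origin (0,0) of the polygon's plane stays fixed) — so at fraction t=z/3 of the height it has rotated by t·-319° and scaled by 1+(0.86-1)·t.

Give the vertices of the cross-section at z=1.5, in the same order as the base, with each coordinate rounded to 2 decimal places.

Cross-section at z=1.5: (3.38,4.24) (1.86,5.66) (-3.64,3.11) (-3.16,-2.17) (-1.64,-3.59) (3.65,0.87)

t = z/height = 1.5/3 = 0.5
s = 1 + (scale-1)·z/height = 1 + (0.86-1)·1.5/3 = 0.930000
θ = twist·z/height = -319°·1.5/3 = -159.5000° = -2.783800 rad
cos θ = -0.936672, sin θ = -0.350207 (intermediates below are computed at full precision and shown rounded to 5 d.p.)
v1: (-5,-3) → rotate → (3.63274,4.56105) → ×s → (3.37845,4.24178) → (3.38,4.24)
v2: (-4,-5) → rotate → (1.99565,6.08419) → ×s → (1.85596,5.65830) → (1.86,5.66)
v3: (2.5,-4.5) → rotate → (-3.91761,3.33951) → ×s → (-3.64338,3.10574) → (-3.64,3.11)
v4: (4,1) → rotate → (-3.39648,-2.33750) → ×s → (-3.15873,-2.17388) → (-3.16,-2.17)
v5: (3,3) → rotate → (-1.75939,-3.86064) → ×s → (-1.63624,-3.59039) → (-1.64,-3.59)
v6: (-4,0.5) → rotate → (3.92179,0.93249) → ×s → (3.64727,0.86722) → (3.65,0.87)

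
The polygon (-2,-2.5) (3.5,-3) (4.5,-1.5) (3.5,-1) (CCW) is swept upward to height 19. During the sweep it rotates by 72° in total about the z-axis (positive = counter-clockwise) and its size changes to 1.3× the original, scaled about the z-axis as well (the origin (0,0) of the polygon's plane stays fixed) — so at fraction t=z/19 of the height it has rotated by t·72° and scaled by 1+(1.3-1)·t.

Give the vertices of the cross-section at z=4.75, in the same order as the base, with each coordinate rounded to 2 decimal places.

t = z/height = 4.75/19 = 0.25
s = 1 + (scale-1)·z/height = 1 + (1.3-1)·4.75/19 = 1.075000
θ = twist·z/height = 72°·4.75/19 = 18.0000° = 0.314159 rad
cos θ = 0.951057, sin θ = 0.309017 (intermediates below are computed at full precision and shown rounded to 5 d.p.)
v1: (-2,-2.5) → rotate → (-1.12957,-2.99568) → ×s → (-1.21429,-3.22035) → (-1.21,-3.22)
v2: (3.5,-3) → rotate → (4.25575,-1.77161) → ×s → (4.57493,-1.90448) → (4.57,-1.90)
v3: (4.5,-1.5) → rotate → (4.74328,-0.03601) → ×s → (5.09903,-0.03871) → (5.10,-0.04)
v4: (3.5,-1) → rotate → (3.63771,0.13050) → ×s → (3.91054,0.14029) → (3.91,0.14)

Cross-section at z=4.75: (-1.21,-3.22) (4.57,-1.90) (5.10,-0.04) (3.91,0.14)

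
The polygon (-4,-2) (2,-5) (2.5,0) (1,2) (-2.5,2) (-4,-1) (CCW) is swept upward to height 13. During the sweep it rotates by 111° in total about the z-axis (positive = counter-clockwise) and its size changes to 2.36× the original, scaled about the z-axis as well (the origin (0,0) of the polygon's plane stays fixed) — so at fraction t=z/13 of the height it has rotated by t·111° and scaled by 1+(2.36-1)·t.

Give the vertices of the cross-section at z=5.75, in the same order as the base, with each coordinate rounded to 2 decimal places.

Cross-section at z=5.75: (-1.77,-6.94) (8.15,-2.82) (2.62,3.03) (-1.37,3.31) (-5.04,-0.93) (-2.98,-5.89)

t = z/height = 5.75/13 = 0.442308
s = 1 + (scale-1)·z/height = 1 + (2.36-1)·5.75/13 = 1.601538
θ = twist·z/height = 111°·5.75/13 = 49.0962° = 0.856890 rad
cos θ = 0.654792, sin θ = 0.755810 (intermediates below are computed at full precision and shown rounded to 5 d.p.)
v1: (-4,-2) → rotate → (-1.10755,-4.33282) → ×s → (-1.77378,-6.93918) → (-1.77,-6.94)
v2: (2,-5) → rotate → (5.08863,-1.76234) → ×s → (8.14964,-2.82245) → (8.15,-2.82)
v3: (2.5,0) → rotate → (1.63698,1.88952) → ×s → (2.62168,3.02615) → (2.62,3.03)
v4: (1,2) → rotate → (-0.85683,2.06539) → ×s → (-1.37224,3.30781) → (-1.37,3.31)
v5: (-2.5,2) → rotate → (-3.14860,-0.57994) → ×s → (-5.04260,-0.92880) → (-5.04,-0.93)
v6: (-4,-1) → rotate → (-1.86336,-3.67803) → ×s → (-2.98424,-5.89051) → (-2.98,-5.89)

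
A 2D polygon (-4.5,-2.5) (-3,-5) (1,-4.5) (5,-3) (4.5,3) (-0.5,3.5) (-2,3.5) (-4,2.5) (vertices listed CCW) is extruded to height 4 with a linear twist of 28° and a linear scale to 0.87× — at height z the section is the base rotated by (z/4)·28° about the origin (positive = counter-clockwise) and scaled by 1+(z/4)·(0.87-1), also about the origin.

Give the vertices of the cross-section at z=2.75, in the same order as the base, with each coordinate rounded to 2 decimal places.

Cross-section at z=2.75: (-3.12,-3.50) (-1.08,-5.20) (2.21,-3.57) (5.20,-1.08) (2.97,3.93) (-1.48,2.86) (-2.77,2.41) (-4.19,0.95)

t = z/height = 2.75/4 = 0.6875
s = 1 + (scale-1)·z/height = 1 + (0.87-1)·2.75/4 = 0.910625
θ = twist·z/height = 28°·2.75/4 = 19.2500° = 0.335976 rad
cos θ = 0.944089, sin θ = 0.329691 (intermediates below are computed at full precision and shown rounded to 5 d.p.)
v1: (-4.5,-2.5) → rotate → (-3.42417,-3.84383) → ×s → (-3.11814,-3.50029) → (-3.12,-3.50)
v2: (-3,-5) → rotate → (-1.18381,-5.70952) → ×s → (-1.07801,-5.19923) → (-1.08,-5.20)
v3: (1,-4.5) → rotate → (2.42770,-3.91871) → ×s → (2.21072,-3.56848) → (2.21,-3.57)
v4: (5,-3) → rotate → (5.70952,-1.18381) → ×s → (5.19923,-1.07801) → (5.20,-1.08)
v5: (4.5,3) → rotate → (3.25933,4.31587) → ×s → (2.96803,3.93014) → (2.97,3.93)
v6: (-0.5,3.5) → rotate → (-1.62596,3.13947) → ×s → (-1.48064,2.85888) → (-1.48,2.86)
v7: (-2,3.5) → rotate → (-3.04210,2.64493) → ×s → (-2.77021,2.40854) → (-2.77,2.41)
v8: (-4,2.5) → rotate → (-4.60058,1.04146) → ×s → (-4.18941,0.94838) → (-4.19,0.95)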